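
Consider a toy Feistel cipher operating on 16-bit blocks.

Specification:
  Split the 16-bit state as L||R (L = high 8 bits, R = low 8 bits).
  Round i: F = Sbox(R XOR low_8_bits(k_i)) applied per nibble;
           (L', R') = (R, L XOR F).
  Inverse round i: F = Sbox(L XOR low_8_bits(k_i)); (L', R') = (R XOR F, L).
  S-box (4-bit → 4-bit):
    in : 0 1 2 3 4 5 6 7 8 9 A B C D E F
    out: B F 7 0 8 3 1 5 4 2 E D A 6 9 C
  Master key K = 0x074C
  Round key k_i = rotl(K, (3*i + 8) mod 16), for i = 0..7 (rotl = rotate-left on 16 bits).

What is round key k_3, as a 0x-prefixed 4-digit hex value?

K = 0x074C
k_0 = rotl(K, (3*0+8) mod 16) = rotl(K, 8) = 0x4C07
k_1 = rotl(K, (3*1+8) mod 16) = rotl(K, 11) = 0x603A
k_2 = rotl(K, (3*2+8) mod 16) = rotl(K, 14) = 0x01D3
k_3 = rotl(K, (3*3+8) mod 16) = rotl(K, 1) = 0x0E98

0x0E98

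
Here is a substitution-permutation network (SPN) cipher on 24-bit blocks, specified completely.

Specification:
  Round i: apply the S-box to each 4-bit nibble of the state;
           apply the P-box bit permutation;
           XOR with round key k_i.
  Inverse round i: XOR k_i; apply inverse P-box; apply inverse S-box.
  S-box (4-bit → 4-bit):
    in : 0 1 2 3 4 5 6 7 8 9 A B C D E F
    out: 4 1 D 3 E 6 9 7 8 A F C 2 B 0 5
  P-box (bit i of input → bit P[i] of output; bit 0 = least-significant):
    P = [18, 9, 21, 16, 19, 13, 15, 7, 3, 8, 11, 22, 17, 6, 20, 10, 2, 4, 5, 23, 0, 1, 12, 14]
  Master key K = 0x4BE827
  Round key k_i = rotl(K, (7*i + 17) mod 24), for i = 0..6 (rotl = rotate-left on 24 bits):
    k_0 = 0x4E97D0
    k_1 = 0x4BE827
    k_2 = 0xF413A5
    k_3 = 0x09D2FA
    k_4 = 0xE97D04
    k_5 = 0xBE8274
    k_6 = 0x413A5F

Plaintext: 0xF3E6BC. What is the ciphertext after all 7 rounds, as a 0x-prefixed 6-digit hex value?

s_0 = plaintext = 0xF3E6BC
s_1 = Round(s_0, k_0) = 0x0E054D
s_2 = Round(s_1, k_1) = 0x5E53A7
s_3 = Round(s_2, k_2) = 0xC8A06F
s_4 = Round(s_3, k_3) = 0xB7DE38
s_5 = Round(s_4, k_4) = 0xE20970
s_6 = Round(s_5, k_5) = 0x462350
s_7 = Round(s_6, k_6) = 0xF3CF51

0xF3CF51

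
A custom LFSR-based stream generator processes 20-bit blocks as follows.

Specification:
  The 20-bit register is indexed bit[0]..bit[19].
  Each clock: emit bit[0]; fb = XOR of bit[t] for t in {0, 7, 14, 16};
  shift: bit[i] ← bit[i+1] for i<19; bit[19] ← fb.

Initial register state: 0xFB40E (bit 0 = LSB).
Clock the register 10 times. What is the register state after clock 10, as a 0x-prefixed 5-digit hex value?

reg_0 = 0xFB40E
clock 1: out=0, reg = 0xFDA07
clock 2: out=1, reg = 0xFED03
clock 3: out=1, reg = 0xFF681
clock 4: out=1, reg = 0x7FB40
clock 5: out=0, reg = 0x3FDA0
clock 6: out=0, reg = 0x9FED0
clock 7: out=0, reg = 0xCFF68
clock 8: out=0, reg = 0xE7FB4
clock 9: out=0, reg = 0x73FDA
clock 10: out=0, reg = 0x39FED

0x39FED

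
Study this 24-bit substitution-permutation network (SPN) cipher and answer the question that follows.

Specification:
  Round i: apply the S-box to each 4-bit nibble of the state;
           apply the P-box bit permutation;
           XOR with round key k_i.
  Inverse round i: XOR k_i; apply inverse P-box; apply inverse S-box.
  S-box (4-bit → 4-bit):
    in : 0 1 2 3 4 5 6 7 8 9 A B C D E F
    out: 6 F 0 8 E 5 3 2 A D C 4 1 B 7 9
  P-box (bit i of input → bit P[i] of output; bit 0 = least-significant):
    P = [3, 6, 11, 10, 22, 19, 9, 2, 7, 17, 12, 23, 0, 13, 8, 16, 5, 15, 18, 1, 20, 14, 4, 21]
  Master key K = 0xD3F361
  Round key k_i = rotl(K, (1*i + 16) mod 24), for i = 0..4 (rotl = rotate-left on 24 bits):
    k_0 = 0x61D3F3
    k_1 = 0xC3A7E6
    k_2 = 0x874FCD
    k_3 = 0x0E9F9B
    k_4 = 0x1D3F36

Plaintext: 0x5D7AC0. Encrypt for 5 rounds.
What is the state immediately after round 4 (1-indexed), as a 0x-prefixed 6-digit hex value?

0x746DBB

s_0 = plaintext = 0x5D7AC0
s_1 = Round(s_0, k_0) = 0xB16B81
s_2 = Round(s_1, k_1) = 0xCF1B99
s_3 = Round(s_2, k_2) = 0xD670E2
s_4 = Round(s_3, k_3) = 0x746DBB
s_5 = Round(s_4, k_4) = 0x9BD5B5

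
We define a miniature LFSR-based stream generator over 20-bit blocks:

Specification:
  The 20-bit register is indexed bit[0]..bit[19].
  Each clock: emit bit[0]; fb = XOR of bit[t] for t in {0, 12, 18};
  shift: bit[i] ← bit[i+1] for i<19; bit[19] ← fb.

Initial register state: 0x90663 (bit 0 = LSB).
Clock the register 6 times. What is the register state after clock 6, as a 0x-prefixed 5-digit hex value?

reg_0 = 0x90663
clock 1: out=1, reg = 0xC8331
clock 2: out=1, reg = 0x64198
clock 3: out=0, reg = 0xB20CC
clock 4: out=0, reg = 0x59066
clock 5: out=0, reg = 0x2C833
clock 6: out=1, reg = 0x96419

0x96419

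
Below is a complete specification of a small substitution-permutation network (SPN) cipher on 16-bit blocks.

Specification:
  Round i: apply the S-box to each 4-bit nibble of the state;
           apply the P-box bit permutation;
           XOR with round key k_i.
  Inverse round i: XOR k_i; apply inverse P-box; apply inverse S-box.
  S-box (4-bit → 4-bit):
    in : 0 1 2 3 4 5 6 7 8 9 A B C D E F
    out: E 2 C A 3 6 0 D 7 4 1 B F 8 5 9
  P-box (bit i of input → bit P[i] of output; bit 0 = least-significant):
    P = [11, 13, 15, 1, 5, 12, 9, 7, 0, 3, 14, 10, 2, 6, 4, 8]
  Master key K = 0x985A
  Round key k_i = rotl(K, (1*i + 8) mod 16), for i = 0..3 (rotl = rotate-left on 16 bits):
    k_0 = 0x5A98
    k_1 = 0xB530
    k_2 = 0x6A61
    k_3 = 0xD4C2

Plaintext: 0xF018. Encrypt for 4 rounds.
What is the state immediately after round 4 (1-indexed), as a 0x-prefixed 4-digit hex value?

0x7BE3

s_0 = plaintext = 0xF018
s_1 = Round(s_0, k_0) = 0xA794
s_2 = Round(s_1, k_1) = 0xDB35
s_3 = Round(s_2, k_2) = 0xDFE8
s_4 = Round(s_3, k_3) = 0x7BE3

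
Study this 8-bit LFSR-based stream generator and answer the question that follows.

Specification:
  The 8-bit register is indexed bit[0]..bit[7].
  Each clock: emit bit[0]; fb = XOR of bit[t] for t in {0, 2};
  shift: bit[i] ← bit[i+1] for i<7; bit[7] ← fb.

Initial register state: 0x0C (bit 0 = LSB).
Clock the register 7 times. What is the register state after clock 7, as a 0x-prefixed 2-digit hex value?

0x9E

reg_0 = 0x0C
clock 1: out=0, reg = 0x86
clock 2: out=0, reg = 0xC3
clock 3: out=1, reg = 0xE1
clock 4: out=1, reg = 0xF0
clock 5: out=0, reg = 0x78
clock 6: out=0, reg = 0x3C
clock 7: out=0, reg = 0x9E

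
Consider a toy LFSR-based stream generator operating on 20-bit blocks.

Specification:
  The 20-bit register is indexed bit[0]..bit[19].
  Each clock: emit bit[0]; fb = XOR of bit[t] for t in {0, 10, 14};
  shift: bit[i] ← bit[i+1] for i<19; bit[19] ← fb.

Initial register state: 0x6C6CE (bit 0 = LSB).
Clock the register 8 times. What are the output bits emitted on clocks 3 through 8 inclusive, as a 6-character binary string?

reg_0 = 0x6C6CE
clock 1: out=0, reg = 0x36367
clock 2: out=1, reg = 0x1B1B3
clock 3: out=1, reg = 0x8D8D9
clock 4: out=1, reg = 0x46C6C
clock 5: out=0, reg = 0x23636
clock 6: out=0, reg = 0x91B1B
clock 7: out=1, reg = 0xC8D8D
clock 8: out=1, reg = 0x646C6

110011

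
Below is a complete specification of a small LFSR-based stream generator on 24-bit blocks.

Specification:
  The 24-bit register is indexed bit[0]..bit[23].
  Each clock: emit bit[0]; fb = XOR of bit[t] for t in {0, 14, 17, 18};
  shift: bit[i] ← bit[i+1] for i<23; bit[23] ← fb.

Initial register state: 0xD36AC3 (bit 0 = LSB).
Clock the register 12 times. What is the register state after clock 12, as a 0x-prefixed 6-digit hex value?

reg_0 = 0xD36AC3
clock 1: out=1, reg = 0xE9B561
clock 2: out=1, reg = 0xF4DAB0
clock 3: out=0, reg = 0x7A6D58
clock 4: out=0, reg = 0x3D36AC
clock 5: out=0, reg = 0x9E9B56
clock 6: out=0, reg = 0x4F4DAB
clock 7: out=1, reg = 0x27A6D5
clock 8: out=1, reg = 0x93D36A
clock 9: out=0, reg = 0x49E9B5
clock 10: out=1, reg = 0x24F4DA
clock 11: out=0, reg = 0x127A6D
clock 12: out=1, reg = 0x893D36

0x893D36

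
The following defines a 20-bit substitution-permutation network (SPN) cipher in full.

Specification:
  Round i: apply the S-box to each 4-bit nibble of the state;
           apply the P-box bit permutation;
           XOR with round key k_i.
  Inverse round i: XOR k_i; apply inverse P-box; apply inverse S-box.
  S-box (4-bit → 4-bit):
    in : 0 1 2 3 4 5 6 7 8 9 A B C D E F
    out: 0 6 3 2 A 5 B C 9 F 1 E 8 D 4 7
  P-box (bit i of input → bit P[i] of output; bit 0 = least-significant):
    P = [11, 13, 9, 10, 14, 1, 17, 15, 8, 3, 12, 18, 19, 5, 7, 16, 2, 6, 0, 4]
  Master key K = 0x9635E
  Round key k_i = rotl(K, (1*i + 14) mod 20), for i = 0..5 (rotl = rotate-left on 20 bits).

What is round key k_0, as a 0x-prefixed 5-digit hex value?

K = 0x9635E
k_0 = rotl(K, (1*0+14) mod 20) = rotl(K, 14) = 0x7A58D

0x7A58D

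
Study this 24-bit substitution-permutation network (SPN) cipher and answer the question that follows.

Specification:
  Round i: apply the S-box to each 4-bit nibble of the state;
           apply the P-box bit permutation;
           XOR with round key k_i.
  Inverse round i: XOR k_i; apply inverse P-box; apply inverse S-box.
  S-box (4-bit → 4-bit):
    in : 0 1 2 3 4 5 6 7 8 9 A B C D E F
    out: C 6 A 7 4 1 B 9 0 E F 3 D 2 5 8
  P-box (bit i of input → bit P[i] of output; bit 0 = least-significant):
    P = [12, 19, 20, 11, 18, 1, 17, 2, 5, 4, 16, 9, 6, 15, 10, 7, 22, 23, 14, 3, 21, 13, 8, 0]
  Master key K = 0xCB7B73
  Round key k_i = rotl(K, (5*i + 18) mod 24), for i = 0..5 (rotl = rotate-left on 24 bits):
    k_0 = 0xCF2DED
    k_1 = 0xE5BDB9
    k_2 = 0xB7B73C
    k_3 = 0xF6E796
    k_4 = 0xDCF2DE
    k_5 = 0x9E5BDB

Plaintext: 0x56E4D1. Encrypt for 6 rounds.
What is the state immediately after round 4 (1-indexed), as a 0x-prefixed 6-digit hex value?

0x8E525E

s_0 = plaintext = 0x56E4D1
s_1 = Round(s_0, k_0) = 0x3629A7
s_2 = Round(s_1, k_1) = 0x020627
s_3 = Round(s_2, k_2) = 0x37A883
s_4 = Round(s_3, k_3) = 0x8E525E
s_5 = Round(s_4, k_4) = 0x88A08E
s_6 = Round(s_5, k_5) = 0x8FCD1B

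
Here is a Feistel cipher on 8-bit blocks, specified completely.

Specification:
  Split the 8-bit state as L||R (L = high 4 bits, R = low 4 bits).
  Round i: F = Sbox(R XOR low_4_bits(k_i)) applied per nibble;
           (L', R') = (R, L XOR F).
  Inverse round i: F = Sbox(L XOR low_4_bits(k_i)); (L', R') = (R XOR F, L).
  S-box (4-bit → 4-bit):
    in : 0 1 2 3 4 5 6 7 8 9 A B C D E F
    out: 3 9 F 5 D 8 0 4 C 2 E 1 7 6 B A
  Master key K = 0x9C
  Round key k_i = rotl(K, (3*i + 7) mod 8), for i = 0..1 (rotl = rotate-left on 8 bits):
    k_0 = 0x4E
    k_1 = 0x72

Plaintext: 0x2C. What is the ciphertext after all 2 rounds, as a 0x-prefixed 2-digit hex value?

0xD6

s_0 = plaintext = 0x2C
s_1 = Round(s_0, k_0) = 0xCD
s_2 = Round(s_1, k_1) = 0xD6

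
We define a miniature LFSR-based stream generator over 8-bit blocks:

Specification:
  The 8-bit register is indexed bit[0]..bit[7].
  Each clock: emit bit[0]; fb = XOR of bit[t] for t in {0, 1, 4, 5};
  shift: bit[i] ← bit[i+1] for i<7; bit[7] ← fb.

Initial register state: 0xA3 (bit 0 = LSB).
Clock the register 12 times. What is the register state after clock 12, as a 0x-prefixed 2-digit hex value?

reg_0 = 0xA3
clock 1: out=1, reg = 0xD1
clock 2: out=1, reg = 0x68
clock 3: out=0, reg = 0xB4
clock 4: out=0, reg = 0x5A
clock 5: out=0, reg = 0x2D
clock 6: out=1, reg = 0x16
clock 7: out=0, reg = 0x0B
clock 8: out=1, reg = 0x05
clock 9: out=1, reg = 0x82
clock 10: out=0, reg = 0xC1
clock 11: out=1, reg = 0xE0
clock 12: out=0, reg = 0xF0

0xF0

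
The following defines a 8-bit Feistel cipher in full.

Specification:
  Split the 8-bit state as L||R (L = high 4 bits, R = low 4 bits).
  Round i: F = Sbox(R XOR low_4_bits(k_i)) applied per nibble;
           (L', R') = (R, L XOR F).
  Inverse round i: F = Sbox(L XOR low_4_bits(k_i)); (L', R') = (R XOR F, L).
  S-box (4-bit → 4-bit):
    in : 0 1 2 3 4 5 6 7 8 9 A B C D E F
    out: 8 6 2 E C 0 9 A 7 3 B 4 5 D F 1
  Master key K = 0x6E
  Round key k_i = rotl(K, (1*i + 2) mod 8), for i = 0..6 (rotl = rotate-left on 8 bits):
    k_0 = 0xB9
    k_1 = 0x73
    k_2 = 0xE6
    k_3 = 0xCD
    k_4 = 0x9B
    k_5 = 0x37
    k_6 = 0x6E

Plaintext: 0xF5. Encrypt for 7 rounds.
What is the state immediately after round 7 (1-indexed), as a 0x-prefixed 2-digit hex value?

s_0 = plaintext = 0xF5
s_1 = Round(s_0, k_0) = 0x5A
s_2 = Round(s_1, k_1) = 0xA6
s_3 = Round(s_2, k_2) = 0x62
s_4 = Round(s_3, k_3) = 0x27
s_5 = Round(s_4, k_4) = 0x77
s_6 = Round(s_5, k_5) = 0x7F
s_7 = Round(s_6, k_6) = 0xF1

0xF1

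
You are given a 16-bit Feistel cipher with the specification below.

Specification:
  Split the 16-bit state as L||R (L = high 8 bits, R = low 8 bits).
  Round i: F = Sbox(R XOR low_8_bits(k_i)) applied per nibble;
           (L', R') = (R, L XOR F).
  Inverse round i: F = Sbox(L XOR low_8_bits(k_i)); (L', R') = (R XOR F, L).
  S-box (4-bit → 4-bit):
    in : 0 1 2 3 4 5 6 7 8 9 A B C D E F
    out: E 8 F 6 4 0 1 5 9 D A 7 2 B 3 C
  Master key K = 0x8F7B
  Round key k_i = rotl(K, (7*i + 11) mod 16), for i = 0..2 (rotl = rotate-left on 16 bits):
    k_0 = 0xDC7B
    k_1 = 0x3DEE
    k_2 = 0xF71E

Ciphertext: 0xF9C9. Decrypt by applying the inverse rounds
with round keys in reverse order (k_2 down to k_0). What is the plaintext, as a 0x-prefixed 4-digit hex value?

s_0 = ciphertext = 0xF9C9
s_1 = InvRound(s_0, k_2) = 0xFCF9
s_2 = InvRound(s_1, k_1) = 0x76FC
s_3 = InvRound(s_2, k_0) = 0x1776

0x1776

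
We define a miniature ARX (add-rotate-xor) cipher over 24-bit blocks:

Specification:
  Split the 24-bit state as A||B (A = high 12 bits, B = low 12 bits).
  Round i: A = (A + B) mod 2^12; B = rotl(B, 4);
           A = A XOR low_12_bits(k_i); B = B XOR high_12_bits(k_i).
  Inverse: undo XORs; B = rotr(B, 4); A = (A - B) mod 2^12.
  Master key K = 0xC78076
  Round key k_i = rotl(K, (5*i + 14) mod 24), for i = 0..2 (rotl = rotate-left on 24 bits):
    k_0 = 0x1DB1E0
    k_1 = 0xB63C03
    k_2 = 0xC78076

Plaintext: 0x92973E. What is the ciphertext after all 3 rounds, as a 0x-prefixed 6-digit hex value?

s_0 = plaintext = 0x92973E
s_1 = Round(s_0, k_0) = 0x18723C
s_2 = Round(s_1, k_1) = 0xFC08A1
s_3 = Round(s_2, k_2) = 0x817660

0x817660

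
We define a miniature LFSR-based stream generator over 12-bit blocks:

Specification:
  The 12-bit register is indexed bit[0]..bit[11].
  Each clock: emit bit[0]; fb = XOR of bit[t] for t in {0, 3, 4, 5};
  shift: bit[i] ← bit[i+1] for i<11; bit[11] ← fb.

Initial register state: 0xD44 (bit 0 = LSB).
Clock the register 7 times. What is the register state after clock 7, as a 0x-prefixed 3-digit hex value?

reg_0 = 0xD44
clock 1: out=0, reg = 0x6A2
clock 2: out=0, reg = 0xB51
clock 3: out=1, reg = 0x5A8
clock 4: out=0, reg = 0x2D4
clock 5: out=0, reg = 0x96A
clock 6: out=0, reg = 0x4B5
clock 7: out=1, reg = 0xA5A

0xA5A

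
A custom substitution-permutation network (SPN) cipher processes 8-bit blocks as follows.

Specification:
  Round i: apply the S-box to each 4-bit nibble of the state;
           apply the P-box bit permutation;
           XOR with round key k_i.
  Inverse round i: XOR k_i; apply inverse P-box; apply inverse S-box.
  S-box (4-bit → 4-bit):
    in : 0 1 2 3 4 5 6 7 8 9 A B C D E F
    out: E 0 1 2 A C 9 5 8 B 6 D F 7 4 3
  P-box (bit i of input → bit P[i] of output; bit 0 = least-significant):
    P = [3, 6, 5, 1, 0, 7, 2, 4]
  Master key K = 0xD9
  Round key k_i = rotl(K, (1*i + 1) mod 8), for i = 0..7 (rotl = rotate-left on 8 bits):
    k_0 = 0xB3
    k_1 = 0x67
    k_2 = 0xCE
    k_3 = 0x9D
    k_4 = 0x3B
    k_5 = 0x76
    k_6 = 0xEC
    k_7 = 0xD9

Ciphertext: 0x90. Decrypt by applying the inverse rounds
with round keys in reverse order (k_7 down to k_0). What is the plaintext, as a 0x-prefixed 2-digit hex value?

s_0 = ciphertext = 0x90
s_1 = InvRound(s_0, k_7) = 0x2F
s_2 = InvRound(s_1, k_6) = 0xF4
s_3 = InvRound(s_2, k_5) = 0x38
s_4 = InvRound(s_3, k_4) = 0x28
s_5 = InvRound(s_4, k_3) = 0xCE
s_6 = InvRound(s_5, k_2) = 0x11
s_7 = InvRound(s_6, k_1) = 0x50
s_8 = InvRound(s_7, k_0) = 0xF0

0xF0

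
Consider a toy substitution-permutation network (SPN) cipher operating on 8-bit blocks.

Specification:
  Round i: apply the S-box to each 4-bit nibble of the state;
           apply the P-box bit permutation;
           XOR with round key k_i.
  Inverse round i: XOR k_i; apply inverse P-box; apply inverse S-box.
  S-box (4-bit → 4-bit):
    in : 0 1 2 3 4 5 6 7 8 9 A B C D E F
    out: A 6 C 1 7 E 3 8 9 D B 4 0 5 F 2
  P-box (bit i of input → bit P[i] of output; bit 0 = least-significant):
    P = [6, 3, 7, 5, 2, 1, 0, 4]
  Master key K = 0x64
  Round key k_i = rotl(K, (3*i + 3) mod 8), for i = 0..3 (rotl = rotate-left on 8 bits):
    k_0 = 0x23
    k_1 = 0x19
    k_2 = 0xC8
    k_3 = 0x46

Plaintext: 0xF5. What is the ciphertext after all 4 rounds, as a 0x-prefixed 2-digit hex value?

0x4D

s_0 = plaintext = 0xF5
s_1 = Round(s_0, k_0) = 0x89
s_2 = Round(s_1, k_1) = 0xED
s_3 = Round(s_2, k_2) = 0x1F
s_4 = Round(s_3, k_3) = 0x4D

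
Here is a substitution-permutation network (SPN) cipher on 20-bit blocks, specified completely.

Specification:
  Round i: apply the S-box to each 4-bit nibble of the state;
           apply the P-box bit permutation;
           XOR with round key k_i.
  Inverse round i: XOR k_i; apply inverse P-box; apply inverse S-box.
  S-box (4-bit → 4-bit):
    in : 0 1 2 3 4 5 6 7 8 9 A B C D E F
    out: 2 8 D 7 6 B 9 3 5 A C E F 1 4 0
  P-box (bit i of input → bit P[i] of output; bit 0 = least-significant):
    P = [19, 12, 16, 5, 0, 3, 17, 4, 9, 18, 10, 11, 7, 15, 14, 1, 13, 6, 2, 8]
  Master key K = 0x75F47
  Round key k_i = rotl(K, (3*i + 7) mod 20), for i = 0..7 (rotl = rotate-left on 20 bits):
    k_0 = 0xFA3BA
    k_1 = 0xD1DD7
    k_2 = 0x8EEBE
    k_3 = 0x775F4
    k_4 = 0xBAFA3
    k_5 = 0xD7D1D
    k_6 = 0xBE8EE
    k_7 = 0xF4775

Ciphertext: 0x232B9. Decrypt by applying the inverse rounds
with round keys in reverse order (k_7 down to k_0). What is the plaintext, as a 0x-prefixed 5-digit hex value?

0xB2613

s_0 = ciphertext = 0x232B9
s_1 = InvRound(s_0, k_7) = 0xC8403
s_2 = InvRound(s_1, k_6) = 0x38B3A
s_3 = InvRound(s_2, k_5) = 0x8B385
s_4 = InvRound(s_3, k_4) = 0xE1AEB
s_5 = InvRound(s_4, k_3) = 0x2A258
s_6 = InvRound(s_5, k_2) = 0x42AE6
s_7 = InvRound(s_6, k_1) = 0x6F86C
s_8 = InvRound(s_7, k_0) = 0xB2613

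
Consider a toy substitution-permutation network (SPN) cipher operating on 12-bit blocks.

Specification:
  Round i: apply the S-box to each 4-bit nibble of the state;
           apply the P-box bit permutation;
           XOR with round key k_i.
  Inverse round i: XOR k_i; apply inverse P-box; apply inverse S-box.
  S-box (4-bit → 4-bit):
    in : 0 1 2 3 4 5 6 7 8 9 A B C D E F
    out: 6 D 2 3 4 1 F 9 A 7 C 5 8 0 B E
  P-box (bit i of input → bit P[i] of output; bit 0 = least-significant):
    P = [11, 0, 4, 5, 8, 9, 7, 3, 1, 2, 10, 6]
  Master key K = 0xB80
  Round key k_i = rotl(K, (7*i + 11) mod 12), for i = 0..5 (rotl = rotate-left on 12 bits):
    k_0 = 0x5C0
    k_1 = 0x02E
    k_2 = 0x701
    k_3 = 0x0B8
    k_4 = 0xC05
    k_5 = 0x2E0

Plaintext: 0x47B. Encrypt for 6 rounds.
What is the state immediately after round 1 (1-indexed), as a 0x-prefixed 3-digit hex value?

s_0 = plaintext = 0x47B
s_1 = Round(s_0, k_0) = 0x8D8
s_2 = Round(s_1, k_1) = 0x04B
s_3 = Round(s_2, k_2) = 0xB95
s_4 = Round(s_3, k_3) = 0xF3A
s_5 = Round(s_4, k_4) = 0xB71
s_6 = Round(s_5, k_5) = 0xFDA

0x8D8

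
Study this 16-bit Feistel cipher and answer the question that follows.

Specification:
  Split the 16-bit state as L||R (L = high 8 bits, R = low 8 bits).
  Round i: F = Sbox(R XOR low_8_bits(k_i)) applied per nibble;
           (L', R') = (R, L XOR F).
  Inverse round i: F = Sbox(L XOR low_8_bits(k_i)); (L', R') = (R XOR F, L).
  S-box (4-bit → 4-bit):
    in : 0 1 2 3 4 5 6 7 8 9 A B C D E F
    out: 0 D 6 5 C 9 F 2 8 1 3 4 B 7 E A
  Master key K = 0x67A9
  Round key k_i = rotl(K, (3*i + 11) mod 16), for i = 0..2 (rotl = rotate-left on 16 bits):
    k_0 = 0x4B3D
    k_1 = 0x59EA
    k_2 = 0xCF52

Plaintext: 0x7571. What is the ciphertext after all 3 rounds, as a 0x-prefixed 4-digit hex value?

0xEDF4

s_0 = plaintext = 0x7571
s_1 = Round(s_0, k_0) = 0x71BE
s_2 = Round(s_1, k_1) = 0xBEED
s_3 = Round(s_2, k_2) = 0xEDF4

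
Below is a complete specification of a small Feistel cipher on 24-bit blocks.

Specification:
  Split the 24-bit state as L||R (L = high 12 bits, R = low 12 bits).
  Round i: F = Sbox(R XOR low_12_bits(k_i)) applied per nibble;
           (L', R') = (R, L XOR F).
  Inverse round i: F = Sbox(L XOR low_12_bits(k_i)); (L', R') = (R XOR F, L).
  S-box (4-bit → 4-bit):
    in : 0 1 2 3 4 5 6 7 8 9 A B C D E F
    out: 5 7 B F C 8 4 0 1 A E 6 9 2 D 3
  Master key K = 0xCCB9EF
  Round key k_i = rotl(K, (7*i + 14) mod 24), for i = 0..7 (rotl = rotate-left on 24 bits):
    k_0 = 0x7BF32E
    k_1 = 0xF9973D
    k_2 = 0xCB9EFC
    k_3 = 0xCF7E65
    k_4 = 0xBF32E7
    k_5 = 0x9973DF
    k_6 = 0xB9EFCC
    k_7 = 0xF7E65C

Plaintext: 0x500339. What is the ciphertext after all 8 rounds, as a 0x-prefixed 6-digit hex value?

0x629A14

s_0 = plaintext = 0x500339
s_1 = Round(s_0, k_0) = 0x339070
s_2 = Round(s_1, k_1) = 0x0703FB
s_3 = Round(s_2, k_2) = 0x3FB220
s_4 = Round(s_3, k_3) = 0x220A33
s_5 = Round(s_4, k_4) = 0xA3330C
s_6 = Round(s_5, k_5) = 0x30CF1C
s_7 = Round(s_6, k_6) = 0xF1C629
s_8 = Round(s_7, k_7) = 0x629A14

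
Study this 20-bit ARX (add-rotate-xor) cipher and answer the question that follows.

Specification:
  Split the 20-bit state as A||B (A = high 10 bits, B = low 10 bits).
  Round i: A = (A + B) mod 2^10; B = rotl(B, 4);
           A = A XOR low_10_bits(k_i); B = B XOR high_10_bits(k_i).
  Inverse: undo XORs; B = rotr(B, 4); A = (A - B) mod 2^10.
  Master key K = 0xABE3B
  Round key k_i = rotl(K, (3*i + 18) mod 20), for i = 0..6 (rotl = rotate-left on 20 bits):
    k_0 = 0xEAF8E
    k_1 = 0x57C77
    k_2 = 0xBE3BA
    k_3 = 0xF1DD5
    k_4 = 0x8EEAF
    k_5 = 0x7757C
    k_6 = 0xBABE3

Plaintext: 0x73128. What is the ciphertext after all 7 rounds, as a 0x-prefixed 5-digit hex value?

s_0 = plaintext = 0x73128
s_1 = Round(s_0, k_0) = 0x5E92F
s_2 = Round(s_1, k_1) = 0xB7BAB
s_3 = Round(s_2, k_2) = 0x4CC46
s_4 = Round(s_3, k_3) = 0x2B3A6
s_5 = Round(s_4, k_4) = 0xBF455
s_6 = Round(s_5, k_5) = 0x8B88C
s_7 = Round(s_6, k_6) = 0x56628

0x56628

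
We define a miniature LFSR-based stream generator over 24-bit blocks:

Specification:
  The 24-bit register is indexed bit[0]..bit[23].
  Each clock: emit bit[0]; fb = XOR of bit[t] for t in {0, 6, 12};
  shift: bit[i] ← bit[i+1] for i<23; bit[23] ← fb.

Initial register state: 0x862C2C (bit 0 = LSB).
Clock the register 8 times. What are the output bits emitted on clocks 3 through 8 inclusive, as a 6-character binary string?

reg_0 = 0x862C2C
clock 1: out=0, reg = 0x431616
clock 2: out=0, reg = 0xA18B0B
clock 3: out=1, reg = 0xD0C585
clock 4: out=1, reg = 0xE862C2
clock 5: out=0, reg = 0xF43161
clock 6: out=1, reg = 0xFA18B0
clock 7: out=0, reg = 0xFD0C58
clock 8: out=0, reg = 0xFE862C

110100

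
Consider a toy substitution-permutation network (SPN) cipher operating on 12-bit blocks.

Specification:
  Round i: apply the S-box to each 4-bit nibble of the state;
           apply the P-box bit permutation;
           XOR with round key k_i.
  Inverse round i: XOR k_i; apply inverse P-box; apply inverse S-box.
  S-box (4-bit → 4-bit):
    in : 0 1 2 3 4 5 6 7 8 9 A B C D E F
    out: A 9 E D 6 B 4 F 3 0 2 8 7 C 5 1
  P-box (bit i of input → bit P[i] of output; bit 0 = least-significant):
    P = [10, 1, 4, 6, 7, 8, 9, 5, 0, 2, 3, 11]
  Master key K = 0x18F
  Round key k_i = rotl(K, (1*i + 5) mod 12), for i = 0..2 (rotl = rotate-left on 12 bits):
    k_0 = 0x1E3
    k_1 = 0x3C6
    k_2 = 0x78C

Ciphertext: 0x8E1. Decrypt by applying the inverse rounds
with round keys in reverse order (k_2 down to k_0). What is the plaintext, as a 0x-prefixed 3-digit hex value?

s_0 = ciphertext = 0x8E1
s_1 = InvRound(s_0, k_2) = 0x721
s_2 = InvRound(s_1, k_1) = 0x815
s_3 = InvRound(s_2, k_0) = 0x052

0x052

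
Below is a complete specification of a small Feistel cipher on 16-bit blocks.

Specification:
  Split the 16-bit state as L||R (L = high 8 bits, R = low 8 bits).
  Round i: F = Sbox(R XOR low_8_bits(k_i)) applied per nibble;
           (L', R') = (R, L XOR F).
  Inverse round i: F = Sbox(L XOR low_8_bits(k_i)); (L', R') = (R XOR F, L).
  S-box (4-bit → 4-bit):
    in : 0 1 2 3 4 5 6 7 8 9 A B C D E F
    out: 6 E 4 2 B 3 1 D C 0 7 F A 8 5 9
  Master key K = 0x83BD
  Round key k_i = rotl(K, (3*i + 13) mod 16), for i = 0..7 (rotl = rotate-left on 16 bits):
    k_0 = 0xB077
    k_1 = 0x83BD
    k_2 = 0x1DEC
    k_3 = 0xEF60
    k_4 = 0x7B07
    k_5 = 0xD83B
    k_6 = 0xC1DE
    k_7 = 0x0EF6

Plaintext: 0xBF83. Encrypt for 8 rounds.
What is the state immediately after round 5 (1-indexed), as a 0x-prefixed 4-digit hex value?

s_0 = plaintext = 0xBF83
s_1 = Round(s_0, k_0) = 0x8324
s_2 = Round(s_1, k_1) = 0x2483
s_3 = Round(s_2, k_2) = 0x833D
s_4 = Round(s_3, k_3) = 0x3DBB
s_5 = Round(s_4, k_4) = 0xBBC7
s_6 = Round(s_5, k_5) = 0xC721
s_7 = Round(s_6, k_6) = 0x215E
s_8 = Round(s_7, k_7) = 0x5E5D

0xBBC7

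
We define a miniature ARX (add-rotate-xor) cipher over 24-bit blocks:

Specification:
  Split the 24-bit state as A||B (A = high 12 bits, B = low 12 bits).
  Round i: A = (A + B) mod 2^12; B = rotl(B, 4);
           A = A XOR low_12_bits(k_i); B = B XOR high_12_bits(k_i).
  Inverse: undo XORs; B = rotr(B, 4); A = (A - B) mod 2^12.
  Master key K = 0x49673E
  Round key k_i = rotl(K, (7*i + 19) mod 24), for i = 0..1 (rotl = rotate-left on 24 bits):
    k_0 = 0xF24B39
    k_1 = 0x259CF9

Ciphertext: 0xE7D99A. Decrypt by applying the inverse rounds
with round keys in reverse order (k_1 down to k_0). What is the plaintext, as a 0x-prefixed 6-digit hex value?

s_0 = ciphertext = 0xE7D99A
s_1 = InvRound(s_0, k_1) = 0xEC83BC
s_2 = InvRound(s_1, k_0) = 0xD288C9

0xD288C9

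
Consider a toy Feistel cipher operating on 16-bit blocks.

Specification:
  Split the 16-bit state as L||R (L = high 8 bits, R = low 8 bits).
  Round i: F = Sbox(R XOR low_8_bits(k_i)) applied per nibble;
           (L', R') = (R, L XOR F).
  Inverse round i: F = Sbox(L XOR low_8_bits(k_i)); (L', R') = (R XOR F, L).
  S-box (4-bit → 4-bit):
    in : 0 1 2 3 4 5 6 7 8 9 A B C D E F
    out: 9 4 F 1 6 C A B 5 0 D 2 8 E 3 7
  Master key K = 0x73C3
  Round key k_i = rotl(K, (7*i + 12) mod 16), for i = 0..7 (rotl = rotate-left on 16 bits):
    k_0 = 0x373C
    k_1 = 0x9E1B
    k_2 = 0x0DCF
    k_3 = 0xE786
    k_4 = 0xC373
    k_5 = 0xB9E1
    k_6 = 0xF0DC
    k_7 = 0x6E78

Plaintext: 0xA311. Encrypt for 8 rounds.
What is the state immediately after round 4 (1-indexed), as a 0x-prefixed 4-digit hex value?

0x7B05

s_0 = plaintext = 0xA311
s_1 = Round(s_0, k_0) = 0x115D
s_2 = Round(s_1, k_1) = 0x5D7B
s_3 = Round(s_2, k_2) = 0x7B7B
s_4 = Round(s_3, k_3) = 0x7B05
s_5 = Round(s_4, k_4) = 0x05C1
s_6 = Round(s_5, k_5) = 0xC1FC
s_7 = Round(s_6, k_6) = 0xFC38
s_8 = Round(s_7, k_7) = 0x3895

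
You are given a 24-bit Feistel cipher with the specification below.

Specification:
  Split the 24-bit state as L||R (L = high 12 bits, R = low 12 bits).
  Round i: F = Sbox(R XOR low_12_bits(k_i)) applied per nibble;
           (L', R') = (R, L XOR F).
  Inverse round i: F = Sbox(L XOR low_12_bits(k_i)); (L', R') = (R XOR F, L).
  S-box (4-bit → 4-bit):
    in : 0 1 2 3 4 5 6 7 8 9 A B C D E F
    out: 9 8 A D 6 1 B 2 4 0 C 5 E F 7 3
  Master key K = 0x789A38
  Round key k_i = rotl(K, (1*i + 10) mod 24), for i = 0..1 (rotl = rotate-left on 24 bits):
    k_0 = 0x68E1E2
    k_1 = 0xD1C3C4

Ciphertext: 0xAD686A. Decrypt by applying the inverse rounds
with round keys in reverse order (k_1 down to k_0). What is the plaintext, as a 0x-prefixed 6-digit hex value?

0xA4C8E0

s_0 = ciphertext = 0xAD686A
s_1 = InvRound(s_0, k_1) = 0x8E0AD6
s_2 = InvRound(s_1, k_0) = 0xA4C8E0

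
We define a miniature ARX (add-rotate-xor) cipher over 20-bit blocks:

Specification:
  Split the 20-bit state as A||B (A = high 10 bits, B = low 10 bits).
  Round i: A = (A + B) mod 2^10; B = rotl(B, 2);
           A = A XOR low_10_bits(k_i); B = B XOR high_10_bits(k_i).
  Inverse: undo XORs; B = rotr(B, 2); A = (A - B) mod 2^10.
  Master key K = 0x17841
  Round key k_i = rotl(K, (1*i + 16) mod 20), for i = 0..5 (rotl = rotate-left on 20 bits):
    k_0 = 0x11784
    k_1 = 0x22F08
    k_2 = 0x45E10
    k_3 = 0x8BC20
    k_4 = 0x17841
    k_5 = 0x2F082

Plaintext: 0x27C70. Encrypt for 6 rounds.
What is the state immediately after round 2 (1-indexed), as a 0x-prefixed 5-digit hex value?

0xC629E

s_0 = plaintext = 0x27C70
s_1 = Round(s_0, k_0) = 0xA2D85
s_2 = Round(s_1, k_1) = 0xC629E
s_3 = Round(s_2, k_2) = 0xE9B6D
s_4 = Round(s_3, k_3) = 0xCCF98
s_5 = Round(s_4, k_4) = 0xA2A3D
s_6 = Round(s_5, k_5) = 0x1144A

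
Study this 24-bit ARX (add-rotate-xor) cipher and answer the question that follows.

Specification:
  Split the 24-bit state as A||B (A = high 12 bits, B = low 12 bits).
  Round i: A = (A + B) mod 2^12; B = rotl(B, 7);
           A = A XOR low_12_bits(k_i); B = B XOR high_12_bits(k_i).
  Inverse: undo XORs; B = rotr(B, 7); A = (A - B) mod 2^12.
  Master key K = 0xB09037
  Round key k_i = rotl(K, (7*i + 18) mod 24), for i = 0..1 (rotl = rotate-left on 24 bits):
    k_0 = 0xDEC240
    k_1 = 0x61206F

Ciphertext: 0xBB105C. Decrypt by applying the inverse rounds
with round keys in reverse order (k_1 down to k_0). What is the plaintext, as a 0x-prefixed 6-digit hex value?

0xC4A408

s_0 = ciphertext = 0xBB105C
s_1 = InvRound(s_0, k_1) = 0x2129CC
s_2 = InvRound(s_1, k_0) = 0xC4A408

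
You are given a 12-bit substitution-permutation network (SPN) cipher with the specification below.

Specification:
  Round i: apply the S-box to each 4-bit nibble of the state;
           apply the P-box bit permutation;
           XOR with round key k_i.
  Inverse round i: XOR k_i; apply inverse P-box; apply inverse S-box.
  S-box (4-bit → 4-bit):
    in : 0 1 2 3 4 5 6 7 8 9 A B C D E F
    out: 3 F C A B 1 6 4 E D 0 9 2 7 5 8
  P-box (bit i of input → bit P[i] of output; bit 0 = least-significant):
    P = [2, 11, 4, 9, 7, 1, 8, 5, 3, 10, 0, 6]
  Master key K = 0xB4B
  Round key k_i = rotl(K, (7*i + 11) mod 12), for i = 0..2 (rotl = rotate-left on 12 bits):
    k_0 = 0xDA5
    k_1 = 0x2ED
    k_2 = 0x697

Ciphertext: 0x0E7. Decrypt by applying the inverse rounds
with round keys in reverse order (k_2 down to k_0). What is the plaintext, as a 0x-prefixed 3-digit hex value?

0x9DF

s_0 = ciphertext = 0x0E7
s_1 = InvRound(s_0, k_2) = 0x3F2
s_2 = InvRound(s_1, k_1) = 0xE6E
s_3 = InvRound(s_2, k_0) = 0x9DF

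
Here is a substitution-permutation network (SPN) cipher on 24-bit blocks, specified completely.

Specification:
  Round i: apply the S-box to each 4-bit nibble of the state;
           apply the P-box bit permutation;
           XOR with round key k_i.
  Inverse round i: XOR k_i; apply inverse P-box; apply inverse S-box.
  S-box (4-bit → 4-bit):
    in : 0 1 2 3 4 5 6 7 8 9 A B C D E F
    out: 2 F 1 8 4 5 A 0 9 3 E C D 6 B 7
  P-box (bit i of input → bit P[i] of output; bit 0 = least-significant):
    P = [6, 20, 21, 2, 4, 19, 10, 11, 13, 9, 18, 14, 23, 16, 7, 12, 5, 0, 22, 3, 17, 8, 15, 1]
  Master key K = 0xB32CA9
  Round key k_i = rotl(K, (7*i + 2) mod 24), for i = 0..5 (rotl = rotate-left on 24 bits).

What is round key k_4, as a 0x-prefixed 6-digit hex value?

K = 0xB32CA9
k_0 = rotl(K, (7*0+2) mod 24) = rotl(K, 2) = 0xCCB2A6
k_1 = rotl(K, (7*1+2) mod 24) = rotl(K, 9) = 0x595366
k_2 = rotl(K, (7*2+2) mod 24) = rotl(K, 16) = 0xA9B32C
k_3 = rotl(K, (7*3+2) mod 24) = rotl(K, 23) = 0xD99654
k_4 = rotl(K, (7*4+2) mod 24) = rotl(K, 6) = 0xCB2A6C

0xCB2A6C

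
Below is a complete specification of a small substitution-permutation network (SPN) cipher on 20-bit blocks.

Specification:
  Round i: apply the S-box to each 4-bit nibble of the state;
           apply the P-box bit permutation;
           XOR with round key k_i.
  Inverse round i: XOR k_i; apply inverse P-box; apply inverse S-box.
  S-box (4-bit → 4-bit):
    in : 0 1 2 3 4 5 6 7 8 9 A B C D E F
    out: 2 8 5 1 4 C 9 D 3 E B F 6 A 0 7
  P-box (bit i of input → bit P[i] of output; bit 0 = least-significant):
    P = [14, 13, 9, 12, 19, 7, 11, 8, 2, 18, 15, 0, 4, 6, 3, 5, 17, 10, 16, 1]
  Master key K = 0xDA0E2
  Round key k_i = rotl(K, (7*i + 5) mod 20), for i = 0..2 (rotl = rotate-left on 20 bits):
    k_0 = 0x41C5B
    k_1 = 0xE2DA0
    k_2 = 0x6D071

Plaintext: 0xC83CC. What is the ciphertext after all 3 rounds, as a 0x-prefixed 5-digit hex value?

s_0 = plaintext = 0xC83CC
s_1 = Round(s_0, k_0) = 0x5328F
s_2 = Round(s_1, k_1) = 0x7CF36
s_3 = Round(s_2, k_2) = 0x9003F

0x9003F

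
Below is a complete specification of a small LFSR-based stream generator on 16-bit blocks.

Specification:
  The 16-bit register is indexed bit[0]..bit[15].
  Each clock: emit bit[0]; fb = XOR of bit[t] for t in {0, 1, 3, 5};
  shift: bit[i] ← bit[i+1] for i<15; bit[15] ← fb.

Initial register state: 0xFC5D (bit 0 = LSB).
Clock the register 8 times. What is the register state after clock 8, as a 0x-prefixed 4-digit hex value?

reg_0 = 0xFC5D
clock 1: out=1, reg = 0x7E2E
clock 2: out=0, reg = 0xBF17
clock 3: out=1, reg = 0x5F8B
clock 4: out=1, reg = 0xAFC5
clock 5: out=1, reg = 0xD7E2
clock 6: out=0, reg = 0x6BF1
clock 7: out=1, reg = 0x35F8
clock 8: out=0, reg = 0x1AFC

0x1AFC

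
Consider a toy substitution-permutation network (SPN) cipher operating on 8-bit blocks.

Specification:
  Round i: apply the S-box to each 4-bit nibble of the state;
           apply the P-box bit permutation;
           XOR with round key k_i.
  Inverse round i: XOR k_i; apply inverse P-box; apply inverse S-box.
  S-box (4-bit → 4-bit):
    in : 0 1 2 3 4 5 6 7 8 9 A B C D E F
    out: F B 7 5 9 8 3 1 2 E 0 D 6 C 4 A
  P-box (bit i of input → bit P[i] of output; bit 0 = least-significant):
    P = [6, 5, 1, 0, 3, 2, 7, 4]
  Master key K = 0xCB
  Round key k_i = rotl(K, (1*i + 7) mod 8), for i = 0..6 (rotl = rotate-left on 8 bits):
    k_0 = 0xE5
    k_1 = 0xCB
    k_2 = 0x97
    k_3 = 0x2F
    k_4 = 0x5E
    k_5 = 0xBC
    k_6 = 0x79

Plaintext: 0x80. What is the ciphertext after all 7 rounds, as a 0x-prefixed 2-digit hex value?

0x38

s_0 = plaintext = 0x80
s_1 = Round(s_0, k_0) = 0x82
s_2 = Round(s_1, k_1) = 0xAD
s_3 = Round(s_2, k_2) = 0x94
s_4 = Round(s_3, k_3) = 0xFA
s_5 = Round(s_4, k_4) = 0x4A
s_6 = Round(s_5, k_5) = 0xA4
s_7 = Round(s_6, k_6) = 0x38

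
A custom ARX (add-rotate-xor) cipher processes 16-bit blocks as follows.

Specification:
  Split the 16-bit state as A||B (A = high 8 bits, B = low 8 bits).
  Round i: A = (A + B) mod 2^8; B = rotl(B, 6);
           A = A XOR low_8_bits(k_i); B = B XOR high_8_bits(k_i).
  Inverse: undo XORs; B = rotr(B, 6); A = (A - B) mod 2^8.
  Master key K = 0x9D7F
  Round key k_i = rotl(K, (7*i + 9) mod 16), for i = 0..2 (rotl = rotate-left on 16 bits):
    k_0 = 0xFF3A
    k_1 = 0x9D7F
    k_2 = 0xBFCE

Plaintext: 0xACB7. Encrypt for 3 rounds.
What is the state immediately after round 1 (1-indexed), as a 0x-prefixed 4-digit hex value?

0x5912

s_0 = plaintext = 0xACB7
s_1 = Round(s_0, k_0) = 0x5912
s_2 = Round(s_1, k_1) = 0x1419
s_3 = Round(s_2, k_2) = 0xE3F9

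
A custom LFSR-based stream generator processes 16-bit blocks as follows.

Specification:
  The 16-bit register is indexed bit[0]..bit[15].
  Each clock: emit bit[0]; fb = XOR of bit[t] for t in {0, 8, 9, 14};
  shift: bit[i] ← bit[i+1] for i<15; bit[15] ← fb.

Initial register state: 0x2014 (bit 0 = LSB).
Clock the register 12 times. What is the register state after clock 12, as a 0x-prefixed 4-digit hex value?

reg_0 = 0x2014
clock 1: out=0, reg = 0x100A
clock 2: out=0, reg = 0x0805
clock 3: out=1, reg = 0x8402
clock 4: out=0, reg = 0x4201
clock 5: out=1, reg = 0xA100
clock 6: out=0, reg = 0xD080
clock 7: out=0, reg = 0xE840
clock 8: out=0, reg = 0xF420
clock 9: out=0, reg = 0xFA10
clock 10: out=0, reg = 0x7D08
clock 11: out=0, reg = 0x3E84
clock 12: out=0, reg = 0x9F42

0x9F42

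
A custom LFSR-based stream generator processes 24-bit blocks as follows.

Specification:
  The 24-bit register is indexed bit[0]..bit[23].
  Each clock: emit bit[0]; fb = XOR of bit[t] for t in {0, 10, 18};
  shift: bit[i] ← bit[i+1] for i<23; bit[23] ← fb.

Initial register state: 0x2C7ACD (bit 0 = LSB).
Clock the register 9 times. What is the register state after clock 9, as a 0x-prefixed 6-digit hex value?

0xEC163D

reg_0 = 0x2C7ACD
clock 1: out=1, reg = 0x163D66
clock 2: out=0, reg = 0x0B1EB3
clock 3: out=1, reg = 0x058F59
clock 4: out=1, reg = 0x82C7AC
clock 5: out=0, reg = 0xC163D6
clock 6: out=0, reg = 0x60B1EB
clock 7: out=1, reg = 0xB058F5
clock 8: out=1, reg = 0xD82C7A
clock 9: out=0, reg = 0xEC163D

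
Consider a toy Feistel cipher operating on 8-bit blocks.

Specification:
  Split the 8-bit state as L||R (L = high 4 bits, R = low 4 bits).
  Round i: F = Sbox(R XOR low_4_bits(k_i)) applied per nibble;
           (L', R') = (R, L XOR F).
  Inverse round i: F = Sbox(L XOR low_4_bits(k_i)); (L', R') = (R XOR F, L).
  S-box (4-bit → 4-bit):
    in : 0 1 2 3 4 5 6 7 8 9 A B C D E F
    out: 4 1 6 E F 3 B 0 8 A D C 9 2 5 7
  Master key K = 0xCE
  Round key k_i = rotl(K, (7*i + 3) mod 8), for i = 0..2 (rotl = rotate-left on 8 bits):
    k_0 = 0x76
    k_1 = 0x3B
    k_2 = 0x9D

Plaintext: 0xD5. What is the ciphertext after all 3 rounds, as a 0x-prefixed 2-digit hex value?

0xD7

s_0 = plaintext = 0xD5
s_1 = Round(s_0, k_0) = 0x53
s_2 = Round(s_1, k_1) = 0x3D
s_3 = Round(s_2, k_2) = 0xD7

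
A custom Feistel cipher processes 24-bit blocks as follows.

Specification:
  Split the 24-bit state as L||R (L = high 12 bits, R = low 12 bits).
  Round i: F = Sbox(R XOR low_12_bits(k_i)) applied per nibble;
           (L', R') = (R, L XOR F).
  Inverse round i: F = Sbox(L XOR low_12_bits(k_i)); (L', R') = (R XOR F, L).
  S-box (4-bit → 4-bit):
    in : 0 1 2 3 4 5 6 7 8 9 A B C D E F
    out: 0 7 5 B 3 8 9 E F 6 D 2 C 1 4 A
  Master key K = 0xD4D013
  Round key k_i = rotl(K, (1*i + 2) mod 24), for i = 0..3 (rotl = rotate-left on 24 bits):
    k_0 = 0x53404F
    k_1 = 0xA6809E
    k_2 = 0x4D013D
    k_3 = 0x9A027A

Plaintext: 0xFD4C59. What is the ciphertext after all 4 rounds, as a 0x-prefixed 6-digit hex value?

0xAB7823

s_0 = plaintext = 0xFD4C59
s_1 = Round(s_0, k_0) = 0xC593AD
s_2 = Round(s_1, k_1) = 0x3AD7E2
s_3 = Round(s_2, k_2) = 0x7E2AB7
s_4 = Round(s_3, k_3) = 0xAB7823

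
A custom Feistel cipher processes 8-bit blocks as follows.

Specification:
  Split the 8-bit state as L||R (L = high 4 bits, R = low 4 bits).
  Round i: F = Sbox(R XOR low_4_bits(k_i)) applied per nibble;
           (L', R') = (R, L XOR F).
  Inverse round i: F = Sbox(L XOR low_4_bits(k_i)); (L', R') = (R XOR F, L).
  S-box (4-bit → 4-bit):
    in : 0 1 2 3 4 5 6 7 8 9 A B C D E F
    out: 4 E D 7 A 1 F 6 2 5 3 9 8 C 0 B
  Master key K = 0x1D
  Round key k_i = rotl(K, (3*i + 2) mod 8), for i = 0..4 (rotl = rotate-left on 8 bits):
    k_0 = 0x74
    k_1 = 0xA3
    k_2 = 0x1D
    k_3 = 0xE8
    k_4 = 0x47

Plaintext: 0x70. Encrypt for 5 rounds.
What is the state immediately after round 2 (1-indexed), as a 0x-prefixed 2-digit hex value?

0xD0

s_0 = plaintext = 0x70
s_1 = Round(s_0, k_0) = 0x0D
s_2 = Round(s_1, k_1) = 0xD0
s_3 = Round(s_2, k_2) = 0x01
s_4 = Round(s_3, k_3) = 0x15
s_5 = Round(s_4, k_4) = 0x5C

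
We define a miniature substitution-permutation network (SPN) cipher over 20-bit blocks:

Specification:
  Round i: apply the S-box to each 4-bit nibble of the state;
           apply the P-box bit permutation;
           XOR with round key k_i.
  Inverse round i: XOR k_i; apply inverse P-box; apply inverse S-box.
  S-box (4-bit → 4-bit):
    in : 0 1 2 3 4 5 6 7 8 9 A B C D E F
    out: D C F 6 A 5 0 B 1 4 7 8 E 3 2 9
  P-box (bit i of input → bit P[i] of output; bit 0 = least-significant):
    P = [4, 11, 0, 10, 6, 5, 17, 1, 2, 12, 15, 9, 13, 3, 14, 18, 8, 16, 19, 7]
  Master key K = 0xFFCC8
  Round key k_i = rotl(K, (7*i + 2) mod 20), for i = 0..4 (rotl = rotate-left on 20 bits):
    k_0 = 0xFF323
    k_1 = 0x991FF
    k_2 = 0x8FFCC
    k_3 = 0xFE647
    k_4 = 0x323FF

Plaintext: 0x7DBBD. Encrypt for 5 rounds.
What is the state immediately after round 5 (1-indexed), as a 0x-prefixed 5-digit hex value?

s_0 = plaintext = 0x7DBBD
s_1 = Round(s_0, k_0) = 0xED8B9
s_2 = Round(s_1, k_1) = 0x8B1F0
s_3 = Round(s_2, k_2) = 0xC789F
s_4 = Round(s_3, k_3) = 0x0C2DB
s_5 = Round(s_4, k_4) = 0xFF413

0xFF413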